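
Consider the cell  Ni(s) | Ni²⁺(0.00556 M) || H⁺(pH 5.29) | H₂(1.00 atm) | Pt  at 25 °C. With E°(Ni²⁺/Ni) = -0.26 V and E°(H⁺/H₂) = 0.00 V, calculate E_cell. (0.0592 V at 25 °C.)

0.014 V

The hydrogen couple is the cathode, so E°_cell = 0.26 V; n = 2.
[H⁺] = 10^(−5.29) = 5.1 × 10^-6 M, and Q = [Ni²⁺]·P(H₂) / [H⁺]^2 = 2.11 × 10^8.
E = E° − (0.0592/2) log Q = 0.26 − (0.0592/2)(8.325) = 0.014 V.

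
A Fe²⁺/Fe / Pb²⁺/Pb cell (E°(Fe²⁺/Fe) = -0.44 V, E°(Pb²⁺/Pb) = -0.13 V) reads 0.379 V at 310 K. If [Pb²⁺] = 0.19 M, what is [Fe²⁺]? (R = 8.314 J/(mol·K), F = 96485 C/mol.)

0.0011 M

From the Nernst equation, ln Q = nF(E° − E)/RT = 2×96485×(0.31 − 0.379)/(8.314×310) = -5.166, so Q = 0.00571.
With Q = [Fe²⁺]/[Pb²⁺] and the known concentrations, [Fe²⁺] in the numerator gives [Fe²⁺] = 0.0011 M.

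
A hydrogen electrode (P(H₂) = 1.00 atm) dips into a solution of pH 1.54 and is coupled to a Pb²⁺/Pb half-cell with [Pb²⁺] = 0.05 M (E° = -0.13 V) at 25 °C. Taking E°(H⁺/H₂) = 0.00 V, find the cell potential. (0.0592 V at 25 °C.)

0.077 V

The hydrogen couple is the cathode, so E°_cell = 0.13 V; n = 2.
[H⁺] = 10^(−1.54) = 0.029 M, and Q = [Pb²⁺]·P(H₂) / [H⁺]^2 = 60.1.
E = E° − (0.0592/2) log Q = 0.13 − (0.0592/2)(1.779) = 0.077 V.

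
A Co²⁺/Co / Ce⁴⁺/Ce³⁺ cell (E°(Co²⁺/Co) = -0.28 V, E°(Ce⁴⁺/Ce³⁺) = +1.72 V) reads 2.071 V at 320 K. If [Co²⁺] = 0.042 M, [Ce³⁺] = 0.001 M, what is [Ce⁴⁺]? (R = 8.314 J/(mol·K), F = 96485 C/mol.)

0.0027 M

From the Nernst equation, ln Q = nF(E° − E)/RT = 2×96485×(2.00 − 2.071)/(8.314×320) = -5.150, so Q = 0.00580.
With Q = [Co²⁺]·[Ce³⁺]^2/[Ce⁴⁺]^2 and the known concentrations, [Ce⁴⁺]^2 in the denominator gives [Ce⁴⁺] = 0.0027 M.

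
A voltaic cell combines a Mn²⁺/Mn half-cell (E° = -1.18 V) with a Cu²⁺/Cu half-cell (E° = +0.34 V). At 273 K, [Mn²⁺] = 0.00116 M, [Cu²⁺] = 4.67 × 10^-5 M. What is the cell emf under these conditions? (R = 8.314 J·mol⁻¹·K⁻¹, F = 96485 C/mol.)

The Cu²⁺/Cu couple has the higher reduction potential and acts as the cathode, so E°_cell = +0.34 − (-1.18) = 1.52 V.
Balancing electrons gives n = 2; the reaction quotient is Q = [Mn²⁺]/[Cu²⁺] = 24.8.
E = E° − (RT/nF) ln Q = 1.52 − (8.314×273)/(2×96485) × (3.212) = 1.520 − 0.038 = 1.482 V.

1.48 V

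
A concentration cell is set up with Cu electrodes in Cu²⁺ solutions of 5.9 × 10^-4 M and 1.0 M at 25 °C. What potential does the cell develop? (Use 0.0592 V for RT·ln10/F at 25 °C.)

0.096 V

Both half-cells are Cu²⁺/Cu, so E°_cell = 0. The concentrated side is the cathode; the cell reaction moves Cu²⁺ from high to low concentration with n = 2.
Q = [Cu²⁺]_dilute/[Cu²⁺]_conc = 5.9 × 10^-4/1.0 = 5.9 × 10^-4.
E = 0 − (0.0592/2) log Q = −(0.0592/2)(-3.229) = 0.0956 V.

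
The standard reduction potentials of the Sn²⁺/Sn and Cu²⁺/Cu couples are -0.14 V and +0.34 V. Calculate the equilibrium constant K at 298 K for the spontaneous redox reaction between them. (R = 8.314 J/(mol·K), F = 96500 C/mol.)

E°_cell = +0.34 − (-0.14) = 0.48 V, with n = 2 electrons transferred.
At equilibrium E = 0, so the Nernst equation gives ln K = nFE°/RT = (2)(96500)(0.48)/((8.314)(298)) = 37.39.
K = e^37.39 = 1.7 × 10^16.

1.7 × 10^16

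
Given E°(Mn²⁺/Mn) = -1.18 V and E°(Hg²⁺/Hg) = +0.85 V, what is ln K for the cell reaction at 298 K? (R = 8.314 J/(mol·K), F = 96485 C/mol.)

ln K = 158.1

E°_cell = +0.85 − (-1.18) = 2.03 V, with n = 2 electrons transferred.
At equilibrium E = 0, so the Nernst equation gives ln K = nFE°/RT = (2)(96485)(2.03)/((8.314)(298)) = 158.11.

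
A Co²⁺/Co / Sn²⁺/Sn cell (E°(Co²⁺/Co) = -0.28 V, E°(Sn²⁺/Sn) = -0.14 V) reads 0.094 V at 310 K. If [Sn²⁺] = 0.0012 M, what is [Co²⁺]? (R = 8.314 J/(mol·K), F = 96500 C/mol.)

0.038 M

From the Nernst equation, ln Q = nF(E° − E)/RT = 2×96500×(0.14 − 0.094)/(8.314×310) = 3.445, so Q = 31.3.
With Q = [Co²⁺]/[Sn²⁺] and the known concentrations, [Co²⁺] in the numerator gives [Co²⁺] = 0.038 M.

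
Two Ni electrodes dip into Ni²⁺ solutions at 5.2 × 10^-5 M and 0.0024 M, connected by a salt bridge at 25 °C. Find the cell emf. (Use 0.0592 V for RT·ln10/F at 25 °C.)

Both half-cells are Ni²⁺/Ni, so E°_cell = 0. The concentrated side is the cathode; the cell reaction moves Ni²⁺ from high to low concentration with n = 2.
Q = [Ni²⁺]_dilute/[Ni²⁺]_conc = 5.2 × 10^-5/0.0024 = 0.0217.
E = 0 − (0.0592/2) log Q = −(0.0592/2)(-1.664) = 0.0493 V.

0.049 V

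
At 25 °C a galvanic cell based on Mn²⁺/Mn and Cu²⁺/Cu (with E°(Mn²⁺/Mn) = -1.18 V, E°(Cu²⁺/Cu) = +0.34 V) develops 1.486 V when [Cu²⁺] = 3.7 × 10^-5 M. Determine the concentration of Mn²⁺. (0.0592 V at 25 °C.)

5.2 × 10^-4 M

From the Nernst equation, log Q = n(E° − E)/0.0592 = 2(1.52 − 1.486)/0.0592 = 1.149, so Q = 14.1.
With Q = [Mn²⁺]/[Cu²⁺] and the known concentrations, [Mn²⁺] in the numerator gives [Mn²⁺] = 5.2 × 10^-4 M.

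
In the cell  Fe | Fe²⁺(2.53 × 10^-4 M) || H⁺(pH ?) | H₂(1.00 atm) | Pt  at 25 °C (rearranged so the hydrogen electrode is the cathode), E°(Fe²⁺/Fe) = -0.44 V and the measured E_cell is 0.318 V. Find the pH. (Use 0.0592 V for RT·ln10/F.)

E°_cell = 0.44 V and n = 2.
log Q = n(E° − E)/0.0592 = 2×(0.44 − 0.318)/0.0592 = 4.122.
With Q = [Fe²⁺]·P(H₂) / [H⁺]^2, solving for [H⁺] gives log[H⁺] = -3.859, so pH = 3.86.

pH = 3.86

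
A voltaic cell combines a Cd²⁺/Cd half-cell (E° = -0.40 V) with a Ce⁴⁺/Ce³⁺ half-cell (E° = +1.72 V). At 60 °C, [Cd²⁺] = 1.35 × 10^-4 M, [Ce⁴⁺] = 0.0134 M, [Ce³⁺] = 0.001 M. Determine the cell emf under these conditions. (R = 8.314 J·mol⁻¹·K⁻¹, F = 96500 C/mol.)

2.32 V

The Ce⁴⁺/Ce³⁺ couple has the higher reduction potential and acts as the cathode, so E°_cell = +1.72 − (-0.40) = 2.12 V.
Balancing electrons gives n = 2; the reaction quotient is Q = [Cd²⁺]·[Ce³⁺]^2/[Ce⁴⁺]^2 = 7.52 × 10^-7.
E = E° − (RT/nF) ln Q = 2.12 − (8.314×333)/(2×96500) × (-14.101) = 2.120 + 0.202 = 2.322 V.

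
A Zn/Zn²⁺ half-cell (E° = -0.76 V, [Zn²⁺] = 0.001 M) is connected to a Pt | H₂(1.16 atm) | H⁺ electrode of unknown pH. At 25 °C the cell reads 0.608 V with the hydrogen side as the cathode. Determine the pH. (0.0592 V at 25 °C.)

pH = 4.04

E°_cell = 0.76 V and n = 2.
log Q = n(E° − E)/0.0592 = 2×(0.76 − 0.608)/0.0592 = 5.135.
With Q = [Zn²⁺]·P(H₂) / [H⁺]^2, solving for [H⁺] gives log[H⁺] = -4.035, so pH = 4.04.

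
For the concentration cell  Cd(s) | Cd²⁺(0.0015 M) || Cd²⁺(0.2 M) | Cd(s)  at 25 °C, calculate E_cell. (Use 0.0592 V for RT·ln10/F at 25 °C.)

0.063 V

Both half-cells are Cd²⁺/Cd, so E°_cell = 0. The concentrated side is the cathode; the cell reaction moves Cd²⁺ from high to low concentration with n = 2.
Q = [Cd²⁺]_dilute/[Cd²⁺]_conc = 0.0015/0.2 = 0.00750.
E = 0 − (0.0592/2) log Q = −(0.0592/2)(-2.125) = 0.0629 V.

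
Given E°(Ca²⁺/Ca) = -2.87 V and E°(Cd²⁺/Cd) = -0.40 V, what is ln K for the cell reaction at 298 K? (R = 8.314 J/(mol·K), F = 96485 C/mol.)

ln K = 192.4

E°_cell = -0.40 − (-2.87) = 2.47 V, with n = 2 electrons transferred.
At equilibrium E = 0, so the Nernst equation gives ln K = nFE°/RT = (2)(96485)(2.47)/((8.314)(298)) = 192.38.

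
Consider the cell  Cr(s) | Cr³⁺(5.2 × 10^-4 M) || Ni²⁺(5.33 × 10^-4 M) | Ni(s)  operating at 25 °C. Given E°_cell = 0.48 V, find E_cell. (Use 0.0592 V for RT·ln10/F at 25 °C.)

Balancing electrons gives n = 6; the reaction quotient is Q = [Cr³⁺]^2/[Ni²⁺]^3 = 1790.
At 25 °C, E = E° − (0.0592/n) log Q = 0.48 − (0.0592/6)(3.252) = 0.480 − 0.032 = 0.448 V.

0.448 V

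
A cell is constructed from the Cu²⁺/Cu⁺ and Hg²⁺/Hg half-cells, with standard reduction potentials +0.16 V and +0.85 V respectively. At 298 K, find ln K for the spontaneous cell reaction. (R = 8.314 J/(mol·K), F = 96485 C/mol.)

E°_cell = +0.85 − (+0.16) = 0.69 V, with n = 2 electrons transferred.
At equilibrium E = 0, so the Nernst equation gives ln K = nFE°/RT = (2)(96485)(0.69)/((8.314)(298)) = 53.74.

ln K = 53.7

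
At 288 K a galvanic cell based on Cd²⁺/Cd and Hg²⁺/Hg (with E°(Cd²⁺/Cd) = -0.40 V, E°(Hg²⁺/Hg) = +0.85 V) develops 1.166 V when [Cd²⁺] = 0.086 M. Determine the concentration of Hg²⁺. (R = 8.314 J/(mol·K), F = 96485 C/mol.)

9.9 × 10^-5 M

From the Nernst equation, ln Q = nF(E° − E)/RT = 2×96485×(1.25 − 1.166)/(8.314×288) = 6.770, so Q = 871.
With Q = [Cd²⁺]/[Hg²⁺] and the known concentrations, [Hg²⁺] in the denominator gives [Hg²⁺] = 9.9 × 10^-5 M.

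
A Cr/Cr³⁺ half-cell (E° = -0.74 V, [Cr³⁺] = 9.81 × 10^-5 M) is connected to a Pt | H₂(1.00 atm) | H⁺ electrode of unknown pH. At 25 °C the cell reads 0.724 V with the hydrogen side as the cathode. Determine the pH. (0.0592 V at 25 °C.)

pH = 1.61

E°_cell = 0.74 V and n = 6.
log Q = n(E° − E)/0.0592 = 6×(0.74 − 0.724)/0.0592 = 1.622.
With Q = [Cr³⁺]^2·P(H₂)^3 / [H⁺]^6, solving for [H⁺] gives log[H⁺] = -1.606, so pH = 1.61.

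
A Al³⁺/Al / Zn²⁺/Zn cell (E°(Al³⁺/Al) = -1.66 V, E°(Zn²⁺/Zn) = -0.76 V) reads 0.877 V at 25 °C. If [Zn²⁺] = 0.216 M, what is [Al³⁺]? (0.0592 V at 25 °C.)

From the Nernst equation, log Q = n(E° − E)/0.0592 = 6(0.90 − 0.877)/0.0592 = 2.331, so Q = 214.
With Q = [Al³⁺]^2/[Zn²⁺]^3 and the known concentrations, [Al³⁺]^2 in the numerator gives [Al³⁺] = 1.5 M.

1.5 M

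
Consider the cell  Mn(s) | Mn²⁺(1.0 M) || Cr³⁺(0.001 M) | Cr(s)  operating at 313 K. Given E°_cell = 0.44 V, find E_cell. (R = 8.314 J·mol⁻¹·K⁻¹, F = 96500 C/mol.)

Balancing electrons gives n = 6; the reaction quotient is Q = [Mn²⁺]^3/[Cr³⁺]^2 = 1 × 10^6.
E = E° − (RT/nF) ln Q = 0.44 − (8.314×313)/(6×96500) × (13.816) = 0.440 − 0.062 = 0.378 V.

0.378 V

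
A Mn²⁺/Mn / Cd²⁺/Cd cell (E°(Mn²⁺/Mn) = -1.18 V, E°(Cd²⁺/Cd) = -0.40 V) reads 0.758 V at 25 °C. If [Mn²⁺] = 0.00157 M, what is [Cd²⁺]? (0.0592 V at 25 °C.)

2.8 × 10^-4 M

From the Nernst equation, log Q = n(E° − E)/0.0592 = 2(0.78 − 0.758)/0.0592 = 0.743, so Q = 5.54.
With Q = [Mn²⁺]/[Cd²⁺] and the known concentrations, [Cd²⁺] in the denominator gives [Cd²⁺] = 2.8 × 10^-4 M.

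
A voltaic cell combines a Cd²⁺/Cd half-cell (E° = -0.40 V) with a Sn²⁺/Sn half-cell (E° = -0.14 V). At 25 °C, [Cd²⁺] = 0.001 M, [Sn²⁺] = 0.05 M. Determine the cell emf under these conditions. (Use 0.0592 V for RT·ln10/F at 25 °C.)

0.310 V

The Sn²⁺/Sn couple has the higher reduction potential and acts as the cathode, so E°_cell = -0.14 − (-0.40) = 0.26 V.
Balancing electrons gives n = 2; the reaction quotient is Q = [Cd²⁺]/[Sn²⁺] = 0.0200.
At 25 °C, E = E° − (0.0592/n) log Q = 0.26 − (0.0592/2)(-1.699) = 0.260 + 0.050 = 0.310 V.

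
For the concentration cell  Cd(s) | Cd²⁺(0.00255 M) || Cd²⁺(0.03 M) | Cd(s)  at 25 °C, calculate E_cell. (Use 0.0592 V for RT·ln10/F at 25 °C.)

Both half-cells are Cd²⁺/Cd, so E°_cell = 0. The concentrated side is the cathode; the cell reaction moves Cd²⁺ from high to low concentration with n = 2.
Q = [Cd²⁺]_dilute/[Cd²⁺]_conc = 0.00255/0.03 = 0.0850.
E = 0 − (0.0592/2) log Q = −(0.0592/2)(-1.071) = 0.0317 V.

0.032 V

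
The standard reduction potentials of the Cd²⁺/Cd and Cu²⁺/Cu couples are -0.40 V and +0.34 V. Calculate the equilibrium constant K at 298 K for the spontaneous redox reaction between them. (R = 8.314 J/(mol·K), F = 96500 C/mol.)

1.1 × 10^25

E°_cell = +0.34 − (-0.40) = 0.74 V, with n = 2 electrons transferred.
At equilibrium E = 0, so the Nernst equation gives ln K = nFE°/RT = (2)(96500)(0.74)/((8.314)(298)) = 57.65.
K = e^57.65 = 1.1 × 10^25.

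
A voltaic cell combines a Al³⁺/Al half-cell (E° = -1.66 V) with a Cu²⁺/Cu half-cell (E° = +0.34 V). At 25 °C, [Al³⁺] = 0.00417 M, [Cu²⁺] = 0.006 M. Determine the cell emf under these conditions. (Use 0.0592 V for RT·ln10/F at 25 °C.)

The Cu²⁺/Cu couple has the higher reduction potential and acts as the cathode, so E°_cell = +0.34 − (-1.66) = 2.00 V.
Balancing electrons gives n = 6; the reaction quotient is Q = [Al³⁺]^2/[Cu²⁺]^3 = 80.5.
At 25 °C, E = E° − (0.0592/n) log Q = 2.00 − (0.0592/6)(1.906) = 2.000 − 0.019 = 1.981 V.

1.98 V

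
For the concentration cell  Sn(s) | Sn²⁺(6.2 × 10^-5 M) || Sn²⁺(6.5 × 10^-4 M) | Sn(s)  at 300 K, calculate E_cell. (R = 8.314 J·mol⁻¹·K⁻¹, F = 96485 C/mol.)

Both half-cells are Sn²⁺/Sn, so E°_cell = 0. The concentrated side is the cathode; the cell reaction moves Sn²⁺ from high to low concentration with n = 2.
Q = [Sn²⁺]_dilute/[Sn²⁺]_conc = 6.2 × 10^-5/6.5 × 10^-4 = 0.0954.
E = 0 − (RT/nF) ln Q = −((8.314×300)/(2×96485))(-2.350) = 0.0304 V.

0.030 V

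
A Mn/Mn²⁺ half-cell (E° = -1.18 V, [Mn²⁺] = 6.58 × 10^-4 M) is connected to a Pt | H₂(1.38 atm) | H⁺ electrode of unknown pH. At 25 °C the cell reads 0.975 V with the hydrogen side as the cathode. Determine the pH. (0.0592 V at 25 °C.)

pH = 4.98

E°_cell = 1.18 V and n = 2.
log Q = n(E° − E)/0.0592 = 2×(1.18 − 0.975)/0.0592 = 6.926.
With Q = [Mn²⁺]·P(H₂) / [H⁺]^2, solving for [H⁺] gives log[H⁺] = -4.984, so pH = 4.98.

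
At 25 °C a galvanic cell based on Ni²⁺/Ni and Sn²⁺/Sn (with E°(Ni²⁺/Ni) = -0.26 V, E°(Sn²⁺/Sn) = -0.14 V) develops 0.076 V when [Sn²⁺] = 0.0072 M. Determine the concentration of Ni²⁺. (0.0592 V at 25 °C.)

0.22 M

From the Nernst equation, log Q = n(E° − E)/0.0592 = 2(0.12 − 0.076)/0.0592 = 1.486, so Q = 30.7.
With Q = [Ni²⁺]/[Sn²⁺] and the known concentrations, [Ni²⁺] in the numerator gives [Ni²⁺] = 0.22 M.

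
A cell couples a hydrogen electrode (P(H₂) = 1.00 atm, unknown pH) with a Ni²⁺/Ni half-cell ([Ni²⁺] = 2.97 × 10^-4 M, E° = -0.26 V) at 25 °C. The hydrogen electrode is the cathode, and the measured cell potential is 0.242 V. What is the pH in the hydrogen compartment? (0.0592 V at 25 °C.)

E°_cell = 0.26 V and n = 2.
log Q = n(E° − E)/0.0592 = 2×(0.26 − 0.242)/0.0592 = 0.608.
With Q = [Ni²⁺]·P(H₂) / [H⁺]^2, solving for [H⁺] gives log[H⁺] = -2.068, so pH = 2.07.

pH = 2.07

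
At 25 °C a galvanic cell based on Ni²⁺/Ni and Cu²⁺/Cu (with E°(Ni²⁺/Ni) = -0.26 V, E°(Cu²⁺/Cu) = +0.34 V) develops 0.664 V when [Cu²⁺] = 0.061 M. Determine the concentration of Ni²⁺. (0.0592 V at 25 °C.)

From the Nernst equation, log Q = n(E° − E)/0.0592 = 2(0.60 − 0.664)/0.0592 = -2.162, so Q = 0.00688.
With Q = [Ni²⁺]/[Cu²⁺] and the known concentrations, [Ni²⁺] in the numerator gives [Ni²⁺] = 4.2 × 10^-4 M.

4.2 × 10^-4 M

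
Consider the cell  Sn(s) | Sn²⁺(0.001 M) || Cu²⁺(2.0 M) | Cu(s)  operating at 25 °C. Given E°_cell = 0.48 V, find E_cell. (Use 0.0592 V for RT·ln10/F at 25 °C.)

Balancing electrons gives n = 2; the reaction quotient is Q = [Sn²⁺]/[Cu²⁺] = 5 × 10^-4.
At 25 °C, E = E° − (0.0592/n) log Q = 0.48 − (0.0592/2)(-3.301) = 0.480 + 0.098 = 0.578 V.

0.578 V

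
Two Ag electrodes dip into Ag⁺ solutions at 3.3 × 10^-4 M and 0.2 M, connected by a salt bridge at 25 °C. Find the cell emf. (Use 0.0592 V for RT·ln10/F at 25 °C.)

0.16 V

Both half-cells are Ag⁺/Ag, so E°_cell = 0. The concentrated side is the cathode; the cell reaction moves Ag⁺ from high to low concentration with n = 1.
Q = [Ag⁺]_dilute/[Ag⁺]_conc = 3.3 × 10^-4/0.2 = 0.00165.
E = 0 − (0.0592/1) log Q = −(0.0592/1)(-2.783) = 0.1648 V.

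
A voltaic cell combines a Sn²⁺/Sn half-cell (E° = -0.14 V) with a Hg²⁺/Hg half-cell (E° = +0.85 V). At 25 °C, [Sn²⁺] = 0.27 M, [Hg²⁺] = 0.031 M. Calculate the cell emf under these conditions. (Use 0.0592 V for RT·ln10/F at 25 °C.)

0.962 V

The Hg²⁺/Hg couple has the higher reduction potential and acts as the cathode, so E°_cell = +0.85 − (-0.14) = 0.99 V.
Balancing electrons gives n = 2; the reaction quotient is Q = [Sn²⁺]/[Hg²⁺] = 8.71.
At 25 °C, E = E° − (0.0592/n) log Q = 0.99 − (0.0592/2)(0.940) = 0.990 − 0.028 = 0.962 V.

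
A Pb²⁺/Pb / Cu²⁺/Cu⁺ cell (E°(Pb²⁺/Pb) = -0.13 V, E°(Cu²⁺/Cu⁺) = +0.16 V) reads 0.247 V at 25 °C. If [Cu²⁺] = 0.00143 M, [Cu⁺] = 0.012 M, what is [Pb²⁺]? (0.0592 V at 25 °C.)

0.4 M

From the Nernst equation, log Q = n(E° − E)/0.0592 = 2(0.29 − 0.247)/0.0592 = 1.453, so Q = 28.4.
With Q = [Pb²⁺]·[Cu⁺]^2/[Cu²⁺]^2 and the known concentrations, [Pb²⁺] in the numerator gives [Pb²⁺] = 0.4 M.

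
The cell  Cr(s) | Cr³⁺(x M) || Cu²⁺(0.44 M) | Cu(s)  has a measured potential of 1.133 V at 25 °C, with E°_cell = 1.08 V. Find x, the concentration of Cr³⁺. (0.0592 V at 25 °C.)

6 × 10^-4 M

From the Nernst equation, log Q = n(E° − E)/0.0592 = 6(1.08 − 1.133)/0.0592 = -5.372, so Q = 4.25 × 10^-6.
With Q = [Cr³⁺]^2/[Cu²⁺]^3 and the known concentrations, [Cr³⁺]^2 in the numerator gives [Cr³⁺] = 6 × 10^-4 M.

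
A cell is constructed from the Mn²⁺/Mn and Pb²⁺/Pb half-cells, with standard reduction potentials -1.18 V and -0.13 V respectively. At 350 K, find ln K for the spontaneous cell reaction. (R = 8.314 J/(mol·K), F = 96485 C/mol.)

E°_cell = -0.13 − (-1.18) = 1.05 V, with n = 2 electrons transferred.
At equilibrium E = 0, so the Nernst equation gives ln K = nFE°/RT = (2)(96485)(1.05)/((8.314)(350)) = 69.63.

ln K = 69.6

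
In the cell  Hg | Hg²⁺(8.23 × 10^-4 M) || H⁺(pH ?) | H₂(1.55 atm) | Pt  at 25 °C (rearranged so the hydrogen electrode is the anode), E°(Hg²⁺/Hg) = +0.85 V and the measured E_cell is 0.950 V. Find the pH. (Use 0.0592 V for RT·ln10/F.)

pH = 3.14

E°_cell = 0.85 V and n = 2.
log Q = n(E° − E)/0.0592 = 2×(0.85 − 0.950)/0.0592 = -3.378.
With Q = [H⁺]^2 / ([Hg²⁺]·P(H₂)), solving for [H⁺] gives log[H⁺] = -3.136, so pH = 3.14.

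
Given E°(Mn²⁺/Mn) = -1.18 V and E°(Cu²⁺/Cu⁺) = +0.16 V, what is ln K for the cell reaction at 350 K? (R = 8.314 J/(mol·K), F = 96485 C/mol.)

ln K = 88.9

E°_cell = +0.16 − (-1.18) = 1.34 V, with n = 2 electrons transferred.
At equilibrium E = 0, so the Nernst equation gives ln K = nFE°/RT = (2)(96485)(1.34)/((8.314)(350)) = 88.86.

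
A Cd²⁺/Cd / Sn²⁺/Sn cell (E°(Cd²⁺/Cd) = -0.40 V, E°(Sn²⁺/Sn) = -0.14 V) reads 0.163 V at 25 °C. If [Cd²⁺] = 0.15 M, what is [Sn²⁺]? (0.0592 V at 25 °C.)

7.9 × 10^-5 M

From the Nernst equation, log Q = n(E° − E)/0.0592 = 2(0.26 − 0.163)/0.0592 = 3.277, so Q = 1890.
With Q = [Cd²⁺]/[Sn²⁺] and the known concentrations, [Sn²⁺] in the denominator gives [Sn²⁺] = 7.9 × 10^-5 M.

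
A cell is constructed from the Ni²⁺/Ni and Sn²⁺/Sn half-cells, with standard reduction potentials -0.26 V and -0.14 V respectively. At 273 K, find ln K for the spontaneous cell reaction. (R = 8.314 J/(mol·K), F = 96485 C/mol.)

E°_cell = -0.14 − (-0.26) = 0.12 V, with n = 2 electrons transferred.
At equilibrium E = 0, so the Nernst equation gives ln K = nFE°/RT = (2)(96485)(0.12)/((8.314)(273)) = 10.20.

ln K = 10.2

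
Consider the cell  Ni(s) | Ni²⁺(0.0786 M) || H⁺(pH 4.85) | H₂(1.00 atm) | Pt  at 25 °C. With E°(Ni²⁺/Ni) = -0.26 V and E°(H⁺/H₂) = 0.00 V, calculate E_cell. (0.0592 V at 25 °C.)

The hydrogen couple is the cathode, so E°_cell = 0.26 V; n = 2.
[H⁺] = 10^(−4.85) = 1.4 × 10^-5 M, and Q = [Ni²⁺]·P(H₂) / [H⁺]^2 = 3.94 × 10^8.
E = E° − (0.0592/2) log Q = 0.26 − (0.0592/2)(8.595) = 0.006 V.

0.006 V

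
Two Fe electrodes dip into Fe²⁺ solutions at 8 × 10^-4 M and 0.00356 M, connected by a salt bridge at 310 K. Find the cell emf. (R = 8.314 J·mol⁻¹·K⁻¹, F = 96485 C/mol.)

0.020 V

Both half-cells are Fe²⁺/Fe, so E°_cell = 0. The concentrated side is the cathode; the cell reaction moves Fe²⁺ from high to low concentration with n = 2.
Q = [Fe²⁺]_dilute/[Fe²⁺]_conc = 8 × 10^-4/0.00356 = 0.225.
E = 0 − (RT/nF) ln Q = −((8.314×310)/(2×96485))(-1.493) = 0.0199 V.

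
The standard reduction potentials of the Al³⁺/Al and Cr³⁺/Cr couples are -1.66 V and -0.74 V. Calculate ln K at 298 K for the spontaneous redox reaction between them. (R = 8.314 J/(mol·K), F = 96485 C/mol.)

E°_cell = -0.74 − (-1.66) = 0.92 V, with n = 3 electrons transferred.
At equilibrium E = 0, so the Nernst equation gives ln K = nFE°/RT = (3)(96485)(0.92)/((8.314)(298)) = 107.48.

ln K = 107.5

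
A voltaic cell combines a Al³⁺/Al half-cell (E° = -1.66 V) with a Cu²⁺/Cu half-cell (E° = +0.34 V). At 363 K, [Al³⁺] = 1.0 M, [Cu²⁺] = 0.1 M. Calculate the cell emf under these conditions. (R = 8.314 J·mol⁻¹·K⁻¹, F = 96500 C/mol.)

The Cu²⁺/Cu couple has the higher reduction potential and acts as the cathode, so E°_cell = +0.34 − (-1.66) = 2.00 V.
Balancing electrons gives n = 6; the reaction quotient is Q = [Al³⁺]^2/[Cu²⁺]^3 = 1000.
E = E° − (RT/nF) ln Q = 2.00 − (8.314×363)/(6×96500) × (6.908) = 2.000 − 0.036 = 1.964 V.

1.96 V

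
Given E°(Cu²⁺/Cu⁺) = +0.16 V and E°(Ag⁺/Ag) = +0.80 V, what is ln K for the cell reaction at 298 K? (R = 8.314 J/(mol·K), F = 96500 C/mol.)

ln K = 24.9

E°_cell = +0.80 − (+0.16) = 0.64 V, with n = 1 electron transferred.
At equilibrium E = 0, so the Nernst equation gives ln K = nFE°/RT = (1)(96500)(0.64)/((8.314)(298)) = 24.93.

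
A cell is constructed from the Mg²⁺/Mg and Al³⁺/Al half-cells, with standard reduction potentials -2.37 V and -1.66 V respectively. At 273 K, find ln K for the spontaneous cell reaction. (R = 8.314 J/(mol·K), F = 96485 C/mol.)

E°_cell = -1.66 − (-2.37) = 0.71 V, with n = 6 electrons transferred.
At equilibrium E = 0, so the Nernst equation gives ln K = nFE°/RT = (6)(96485)(0.71)/((8.314)(273)) = 181.09.

ln K = 181.1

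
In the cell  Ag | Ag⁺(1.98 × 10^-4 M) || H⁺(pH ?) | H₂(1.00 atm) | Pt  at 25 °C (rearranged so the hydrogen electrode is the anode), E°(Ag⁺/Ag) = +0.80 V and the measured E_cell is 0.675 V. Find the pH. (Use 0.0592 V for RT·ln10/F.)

E°_cell = 0.80 V and n = 2.
log Q = n(E° − E)/0.0592 = 2×(0.80 − 0.675)/0.0592 = 4.223.
With Q = [H⁺]^2 / ([Ag⁺]^2·P(H₂)), solving for [H⁺] gives log[H⁺] = -1.592, so pH = 1.59.

pH = 1.59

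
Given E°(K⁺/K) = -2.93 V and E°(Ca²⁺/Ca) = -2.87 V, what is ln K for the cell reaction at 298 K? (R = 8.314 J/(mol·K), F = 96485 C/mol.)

E°_cell = -2.87 − (-2.93) = 0.06 V, with n = 2 electrons transferred.
At equilibrium E = 0, so the Nernst equation gives ln K = nFE°/RT = (2)(96485)(0.06)/((8.314)(298)) = 4.67.

ln K = 4.7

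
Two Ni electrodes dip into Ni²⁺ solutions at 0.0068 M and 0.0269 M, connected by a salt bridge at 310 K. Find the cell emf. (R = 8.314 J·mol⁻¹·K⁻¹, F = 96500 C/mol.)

Both half-cells are Ni²⁺/Ni, so E°_cell = 0. The concentrated side is the cathode; the cell reaction moves Ni²⁺ from high to low concentration with n = 2.
Q = [Ni²⁺]_dilute/[Ni²⁺]_conc = 0.0068/0.0269 = 0.253.
E = 0 − (RT/nF) ln Q = −((8.314×310)/(2×96500))(-1.375) = 0.0184 V.

0.018 V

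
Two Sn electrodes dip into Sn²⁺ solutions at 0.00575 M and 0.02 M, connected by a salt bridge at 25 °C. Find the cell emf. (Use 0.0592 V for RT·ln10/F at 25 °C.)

0.016 V

Both half-cells are Sn²⁺/Sn, so E°_cell = 0. The concentrated side is the cathode; the cell reaction moves Sn²⁺ from high to low concentration with n = 2.
Q = [Sn²⁺]_dilute/[Sn²⁺]_conc = 0.00575/0.02 = 0.287.
E = 0 − (0.0592/2) log Q = −(0.0592/2)(-0.541) = 0.0160 V.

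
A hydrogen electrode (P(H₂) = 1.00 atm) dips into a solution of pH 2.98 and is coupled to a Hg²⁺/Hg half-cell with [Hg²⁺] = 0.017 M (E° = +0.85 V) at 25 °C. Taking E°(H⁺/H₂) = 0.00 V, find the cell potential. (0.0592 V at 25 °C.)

The Hg²⁺/Hg couple is the cathode, so E°_cell = 0.85 V; n = 2.
[H⁺] = 10^(−2.98) = 0.0010 M, and Q = [H⁺]^2 / ([Hg²⁺]·P(H₂)) = 6.45 × 10^-5.
E = E° − (0.0592/2) log Q = 0.85 − (0.0592/2)(-4.190) = 0.974 V.

0.97 V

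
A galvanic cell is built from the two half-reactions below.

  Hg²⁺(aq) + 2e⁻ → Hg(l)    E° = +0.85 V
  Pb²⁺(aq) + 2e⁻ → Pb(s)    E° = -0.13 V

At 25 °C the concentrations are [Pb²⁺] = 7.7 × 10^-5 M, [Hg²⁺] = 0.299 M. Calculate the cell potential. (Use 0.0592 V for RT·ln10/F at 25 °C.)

1.09 V

The Hg²⁺/Hg couple has the higher reduction potential and acts as the cathode, so E°_cell = +0.85 − (-0.13) = 0.98 V.
Balancing electrons gives n = 2; the reaction quotient is Q = [Pb²⁺]/[Hg²⁺] = 2.58 × 10^-4.
At 25 °C, E = E° − (0.0592/n) log Q = 0.98 − (0.0592/2)(-3.589) = 0.980 + 0.106 = 1.086 V.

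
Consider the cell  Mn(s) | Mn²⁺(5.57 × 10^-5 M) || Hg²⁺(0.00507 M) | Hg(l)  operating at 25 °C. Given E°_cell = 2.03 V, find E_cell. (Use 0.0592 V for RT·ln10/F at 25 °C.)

Balancing electrons gives n = 2; the reaction quotient is Q = [Mn²⁺]/[Hg²⁺] = 0.0110.
At 25 °C, E = E° − (0.0592/n) log Q = 2.03 − (0.0592/2)(-1.959) = 2.030 + 0.058 = 2.088 V.

2.09 V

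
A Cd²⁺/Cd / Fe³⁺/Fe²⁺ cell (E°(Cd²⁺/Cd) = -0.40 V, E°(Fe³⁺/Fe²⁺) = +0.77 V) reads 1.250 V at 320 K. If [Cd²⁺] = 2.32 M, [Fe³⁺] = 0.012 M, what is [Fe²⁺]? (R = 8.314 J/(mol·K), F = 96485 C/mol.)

4.3 × 10^-4 M

From the Nernst equation, ln Q = nF(E° − E)/RT = 2×96485×(1.17 − 1.250)/(8.314×320) = -5.803, so Q = 0.00302.
With Q = [Cd²⁺]·[Fe²⁺]^2/[Fe³⁺]^2 and the known concentrations, [Fe²⁺]^2 in the numerator gives [Fe²⁺] = 4.3 × 10^-4 M.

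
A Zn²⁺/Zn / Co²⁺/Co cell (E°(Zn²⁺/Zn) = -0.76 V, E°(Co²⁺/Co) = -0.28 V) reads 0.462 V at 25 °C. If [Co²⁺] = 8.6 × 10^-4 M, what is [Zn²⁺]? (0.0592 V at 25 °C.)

0.0035 M

From the Nernst equation, log Q = n(E° − E)/0.0592 = 2(0.48 − 0.462)/0.0592 = 0.608, so Q = 4.06.
With Q = [Zn²⁺]/[Co²⁺] and the known concentrations, [Zn²⁺] in the numerator gives [Zn²⁺] = 0.0035 M.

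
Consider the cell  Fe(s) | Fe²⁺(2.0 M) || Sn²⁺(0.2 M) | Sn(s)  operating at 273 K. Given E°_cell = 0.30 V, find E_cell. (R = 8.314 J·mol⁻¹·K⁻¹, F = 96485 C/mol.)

0.273 V

Balancing electrons gives n = 2; the reaction quotient is Q = [Fe²⁺]/[Sn²⁺] = 10.0.
E = E° − (RT/nF) ln Q = 0.30 − (8.314×273)/(2×96485) × (2.303) = 0.300 − 0.027 = 0.273 V.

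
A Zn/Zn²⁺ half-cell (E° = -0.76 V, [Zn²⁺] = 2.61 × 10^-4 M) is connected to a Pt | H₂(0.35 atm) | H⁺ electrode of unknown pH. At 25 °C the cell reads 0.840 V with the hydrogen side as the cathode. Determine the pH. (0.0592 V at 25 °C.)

pH = 0.67

E°_cell = 0.76 V and n = 2.
log Q = n(E° − E)/0.0592 = 2×(0.76 − 0.840)/0.0592 = -2.703.
With Q = [Zn²⁺]·P(H₂) / [H⁺]^2, solving for [H⁺] gives log[H⁺] = -0.668, so pH = 0.67.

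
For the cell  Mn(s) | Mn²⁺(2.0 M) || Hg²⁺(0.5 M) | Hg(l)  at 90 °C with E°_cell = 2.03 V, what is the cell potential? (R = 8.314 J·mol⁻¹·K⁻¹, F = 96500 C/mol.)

Balancing electrons gives n = 2; the reaction quotient is Q = [Mn²⁺]/[Hg²⁺] = 4.00.
E = E° − (RT/nF) ln Q = 2.03 − (8.314×363)/(2×96500) × (1.386) = 2.030 − 0.022 = 2.008 V.

2.01 V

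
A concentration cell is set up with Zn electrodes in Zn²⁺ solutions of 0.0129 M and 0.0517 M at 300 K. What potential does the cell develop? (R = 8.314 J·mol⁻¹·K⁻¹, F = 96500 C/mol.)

0.018 V

Both half-cells are Zn²⁺/Zn, so E°_cell = 0. The concentrated side is the cathode; the cell reaction moves Zn²⁺ from high to low concentration with n = 2.
Q = [Zn²⁺]_dilute/[Zn²⁺]_conc = 0.0129/0.0517 = 0.250.
E = 0 − (RT/nF) ln Q = −((8.314×300)/(2×96500))(-1.388) = 0.0179 V.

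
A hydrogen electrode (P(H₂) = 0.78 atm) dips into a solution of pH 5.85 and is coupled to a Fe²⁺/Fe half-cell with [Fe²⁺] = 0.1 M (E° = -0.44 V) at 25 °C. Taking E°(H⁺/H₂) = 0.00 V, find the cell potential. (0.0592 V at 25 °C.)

0.13 V

The hydrogen couple is the cathode, so E°_cell = 0.44 V; n = 2.
[H⁺] = 10^(−5.85) = 1.4 × 10^-6 M, and Q = [Fe²⁺]·P(H₂) / [H⁺]^2 = 3.91 × 10^10.
E = E° − (0.0592/2) log Q = 0.44 − (0.0592/2)(10.592) = 0.126 V.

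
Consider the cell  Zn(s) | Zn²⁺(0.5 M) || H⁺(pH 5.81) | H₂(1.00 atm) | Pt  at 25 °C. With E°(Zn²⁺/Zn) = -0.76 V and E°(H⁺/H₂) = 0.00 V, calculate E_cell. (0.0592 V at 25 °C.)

The hydrogen couple is the cathode, so E°_cell = 0.76 V; n = 2.
[H⁺] = 10^(−5.81) = 1.5 × 10^-6 M, and Q = [Zn²⁺]·P(H₂) / [H⁺]^2 = 2.08 × 10^11.
E = E° − (0.0592/2) log Q = 0.76 − (0.0592/2)(11.319) = 0.425 V.

0.42 V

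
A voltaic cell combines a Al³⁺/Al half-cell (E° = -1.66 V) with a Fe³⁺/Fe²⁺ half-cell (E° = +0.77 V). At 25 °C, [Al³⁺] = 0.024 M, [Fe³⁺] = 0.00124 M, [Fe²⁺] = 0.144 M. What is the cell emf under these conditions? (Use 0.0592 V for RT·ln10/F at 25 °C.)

2.34 V

The Fe³⁺/Fe²⁺ couple has the higher reduction potential and acts as the cathode, so E°_cell = +0.77 − (-1.66) = 2.43 V.
Balancing electrons gives n = 3; the reaction quotient is Q = [Al³⁺]·[Fe²⁺]^3/[Fe³⁺]^3 = 3.76 × 10^4.
At 25 °C, E = E° − (0.0592/n) log Q = 2.43 − (0.0592/3)(4.575) = 2.430 − 0.090 = 2.340 V.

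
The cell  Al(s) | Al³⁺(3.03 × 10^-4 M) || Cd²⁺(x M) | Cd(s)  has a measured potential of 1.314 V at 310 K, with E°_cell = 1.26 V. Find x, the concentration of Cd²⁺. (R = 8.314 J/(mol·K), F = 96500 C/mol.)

0.26 M

From the Nernst equation, ln Q = nF(E° − E)/RT = 6×96500×(1.26 − 1.314)/(8.314×310) = -12.131, so Q = 5.39 × 10^-6.
With Q = [Al³⁺]^2/[Cd²⁺]^3 and the known concentrations, [Cd²⁺]^3 in the denominator gives [Cd²⁺] = 0.26 M.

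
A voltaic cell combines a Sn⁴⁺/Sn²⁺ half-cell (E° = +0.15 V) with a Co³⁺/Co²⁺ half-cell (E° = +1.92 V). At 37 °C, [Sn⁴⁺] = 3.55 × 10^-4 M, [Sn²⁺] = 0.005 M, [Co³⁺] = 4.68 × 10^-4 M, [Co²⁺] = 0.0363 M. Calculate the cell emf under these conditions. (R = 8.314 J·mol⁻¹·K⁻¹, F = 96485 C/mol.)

1.69 V

The Co³⁺/Co²⁺ couple has the higher reduction potential and acts as the cathode, so E°_cell = +1.92 − (+0.15) = 1.77 V.
Balancing electrons gives n = 2; the reaction quotient is Q = [Sn⁴⁺]·[Co²⁺]^2/([Sn²⁺]·[Co³⁺]^2) = 427.
E = E° − (RT/nF) ln Q = 1.77 − (8.314×310)/(2×96485) × (6.057) = 1.770 − 0.081 = 1.689 V.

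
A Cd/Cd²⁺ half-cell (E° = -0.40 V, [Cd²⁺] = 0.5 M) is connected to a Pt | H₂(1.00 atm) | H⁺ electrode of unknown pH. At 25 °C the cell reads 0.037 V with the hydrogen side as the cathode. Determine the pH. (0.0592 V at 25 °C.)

pH = 6.28

E°_cell = 0.40 V and n = 2.
log Q = n(E° − E)/0.0592 = 2×(0.40 − 0.037)/0.0592 = 12.264.
With Q = [Cd²⁺]·P(H₂) / [H⁺]^2, solving for [H⁺] gives log[H⁺] = -6.282, so pH = 6.28.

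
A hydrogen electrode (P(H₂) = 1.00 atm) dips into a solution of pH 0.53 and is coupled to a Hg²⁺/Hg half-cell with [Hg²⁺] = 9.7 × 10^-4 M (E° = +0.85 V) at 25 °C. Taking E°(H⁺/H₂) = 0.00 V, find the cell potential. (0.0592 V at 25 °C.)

0.79 V

The Hg²⁺/Hg couple is the cathode, so E°_cell = 0.85 V; n = 2.
[H⁺] = 10^(−0.53) = 0.30 M, and Q = [H⁺]^2 / ([Hg²⁺]·P(H₂)) = 89.8.
E = E° − (0.0592/2) log Q = 0.85 − (0.0592/2)(1.953) = 0.792 V.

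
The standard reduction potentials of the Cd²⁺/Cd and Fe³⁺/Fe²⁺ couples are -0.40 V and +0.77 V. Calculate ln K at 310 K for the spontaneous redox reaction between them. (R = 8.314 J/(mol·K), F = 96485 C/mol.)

ln K = 87.6

E°_cell = +0.77 − (-0.40) = 1.17 V, with n = 2 electrons transferred.
At equilibrium E = 0, so the Nernst equation gives ln K = nFE°/RT = (2)(96485)(1.17)/((8.314)(310)) = 87.60.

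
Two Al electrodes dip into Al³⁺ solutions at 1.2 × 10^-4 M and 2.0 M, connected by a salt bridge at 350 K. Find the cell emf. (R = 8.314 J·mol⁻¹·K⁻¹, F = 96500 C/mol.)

0.098 V

Both half-cells are Al³⁺/Al, so E°_cell = 0. The concentrated side is the cathode; the cell reaction moves Al³⁺ from high to low concentration with n = 3.
Q = [Al³⁺]_dilute/[Al³⁺]_conc = 1.2 × 10^-4/2.0 = 6 × 10^-5.
E = 0 − (RT/nF) ln Q = −((8.314×350)/(3×96500))(-9.721) = 0.0977 V.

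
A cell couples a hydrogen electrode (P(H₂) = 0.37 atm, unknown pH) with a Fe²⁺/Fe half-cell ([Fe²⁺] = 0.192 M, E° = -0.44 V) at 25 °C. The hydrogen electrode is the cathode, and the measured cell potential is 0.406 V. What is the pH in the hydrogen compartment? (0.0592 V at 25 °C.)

E°_cell = 0.44 V and n = 2.
log Q = n(E° − E)/0.0592 = 2×(0.44 − 0.406)/0.0592 = 1.149.
With Q = [Fe²⁺]·P(H₂) / [H⁺]^2, solving for [H⁺] gives log[H⁺] = -1.149, so pH = 1.15.

pH = 1.15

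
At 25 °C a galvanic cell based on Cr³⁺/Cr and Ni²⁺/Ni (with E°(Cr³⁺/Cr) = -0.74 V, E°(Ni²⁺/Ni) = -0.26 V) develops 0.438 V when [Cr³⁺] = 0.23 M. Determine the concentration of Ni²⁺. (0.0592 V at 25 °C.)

0.014 M

From the Nernst equation, log Q = n(E° − E)/0.0592 = 6(0.48 − 0.438)/0.0592 = 4.257, so Q = 1.81 × 10^4.
With Q = [Cr³⁺]^2/[Ni²⁺]^3 and the known concentrations, [Ni²⁺]^3 in the denominator gives [Ni²⁺] = 0.014 M.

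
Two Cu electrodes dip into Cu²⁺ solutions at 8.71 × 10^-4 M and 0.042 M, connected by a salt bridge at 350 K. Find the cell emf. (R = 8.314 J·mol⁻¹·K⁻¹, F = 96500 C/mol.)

Both half-cells are Cu²⁺/Cu, so E°_cell = 0. The concentrated side is the cathode; the cell reaction moves Cu²⁺ from high to low concentration with n = 2.
Q = [Cu²⁺]_dilute/[Cu²⁺]_conc = 8.71 × 10^-4/0.042 = 0.0207.
E = 0 − (RT/nF) ln Q = −((8.314×350)/(2×96500))(-3.876) = 0.0584 V.

0.058 V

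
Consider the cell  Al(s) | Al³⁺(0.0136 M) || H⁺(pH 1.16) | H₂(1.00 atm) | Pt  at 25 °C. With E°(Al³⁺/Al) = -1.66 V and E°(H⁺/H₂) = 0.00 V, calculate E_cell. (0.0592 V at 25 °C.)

The hydrogen couple is the cathode, so E°_cell = 1.66 V; n = 6.
[H⁺] = 10^(−1.16) = 0.069 M, and Q = [Al³⁺]^2·P(H₂)^3 / [H⁺]^6 = 1690.
E = E° − (0.0592/6) log Q = 1.66 − (0.0592/6)(3.227) = 1.628 V.

1.63 V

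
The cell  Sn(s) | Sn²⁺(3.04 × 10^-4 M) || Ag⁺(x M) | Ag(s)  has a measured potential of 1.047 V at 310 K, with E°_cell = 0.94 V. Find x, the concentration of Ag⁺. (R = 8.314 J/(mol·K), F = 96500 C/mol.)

From the Nernst equation, ln Q = nF(E° − E)/RT = 2×96500×(0.94 − 1.047)/(8.314×310) = -8.013, so Q = 3.31 × 10^-4.
With Q = [Sn²⁺]/[Ag⁺]^2 and the known concentrations, [Ag⁺]^2 in the denominator gives [Ag⁺] = 0.96 M.

0.96 M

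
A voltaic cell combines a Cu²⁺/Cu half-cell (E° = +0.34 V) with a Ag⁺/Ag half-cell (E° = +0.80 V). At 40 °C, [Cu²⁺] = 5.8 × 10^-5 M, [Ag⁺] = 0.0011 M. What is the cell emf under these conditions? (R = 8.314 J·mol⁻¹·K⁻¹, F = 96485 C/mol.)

The Ag⁺/Ag couple has the higher reduction potential and acts as the cathode, so E°_cell = +0.80 − (+0.34) = 0.46 V.
Balancing electrons gives n = 2; the reaction quotient is Q = [Cu²⁺]/[Ag⁺]^2 = 47.9.
E = E° − (RT/nF) ln Q = 0.46 − (8.314×313)/(2×96485) × (3.870) = 0.460 − 0.052 = 0.408 V.

0.408 V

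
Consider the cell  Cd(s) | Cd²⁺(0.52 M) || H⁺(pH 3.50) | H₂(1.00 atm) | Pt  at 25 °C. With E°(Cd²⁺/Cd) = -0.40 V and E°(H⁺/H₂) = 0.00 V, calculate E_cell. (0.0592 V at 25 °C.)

The hydrogen couple is the cathode, so E°_cell = 0.40 V; n = 2.
[H⁺] = 10^(−3.50) = 3.2 × 10^-4 M, and Q = [Cd²⁺]·P(H₂) / [H⁺]^2 = 5.2 × 10^6.
E = E° − (0.0592/2) log Q = 0.40 − (0.0592/2)(6.716) = 0.201 V.

0.20 V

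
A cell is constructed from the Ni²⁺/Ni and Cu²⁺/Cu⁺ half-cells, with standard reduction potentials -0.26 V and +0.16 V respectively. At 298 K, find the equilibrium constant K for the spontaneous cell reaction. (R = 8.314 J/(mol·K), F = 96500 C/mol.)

E°_cell = +0.16 − (-0.26) = 0.42 V, with n = 2 electrons transferred.
At equilibrium E = 0, so the Nernst equation gives ln K = nFE°/RT = (2)(96500)(0.42)/((8.314)(298)) = 32.72.
K = e^32.72 = 1.6 × 10^14.

1.6 × 10^14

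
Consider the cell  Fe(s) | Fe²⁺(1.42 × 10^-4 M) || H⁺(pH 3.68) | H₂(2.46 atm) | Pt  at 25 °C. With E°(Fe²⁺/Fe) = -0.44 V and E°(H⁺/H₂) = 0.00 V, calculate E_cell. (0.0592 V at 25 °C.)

The hydrogen couple is the cathode, so E°_cell = 0.44 V; n = 2.
[H⁺] = 10^(−3.68) = 2.1 × 10^-4 M, and Q = [Fe²⁺]·P(H₂) / [H⁺]^2 = 8000.
E = E° − (0.0592/2) log Q = 0.44 − (0.0592/2)(3.903) = 0.324 V.

0.32 V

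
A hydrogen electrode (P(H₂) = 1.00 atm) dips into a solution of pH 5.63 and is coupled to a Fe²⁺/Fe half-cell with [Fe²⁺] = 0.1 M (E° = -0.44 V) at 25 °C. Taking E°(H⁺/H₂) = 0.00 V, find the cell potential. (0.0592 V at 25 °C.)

0.14 V

The hydrogen couple is the cathode, so E°_cell = 0.44 V; n = 2.
[H⁺] = 10^(−5.63) = 2.3 × 10^-6 M, and Q = [Fe²⁺]·P(H₂) / [H⁺]^2 = 1.82 × 10^10.
E = E° − (0.0592/2) log Q = 0.44 − (0.0592/2)(10.260) = 0.136 V.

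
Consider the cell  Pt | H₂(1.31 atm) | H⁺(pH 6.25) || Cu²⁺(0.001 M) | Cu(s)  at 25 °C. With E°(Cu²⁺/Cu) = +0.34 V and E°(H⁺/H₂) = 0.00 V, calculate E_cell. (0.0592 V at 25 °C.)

0.62 V

The Cu²⁺/Cu couple is the cathode, so E°_cell = 0.34 V; n = 2.
[H⁺] = 10^(−6.25) = 5.6 × 10^-7 M, and Q = [H⁺]^2 / ([Cu²⁺]·P(H₂)) = 2.41 × 10^-10.
E = E° − (0.0592/2) log Q = 0.34 − (0.0592/2)(-9.617) = 0.625 V.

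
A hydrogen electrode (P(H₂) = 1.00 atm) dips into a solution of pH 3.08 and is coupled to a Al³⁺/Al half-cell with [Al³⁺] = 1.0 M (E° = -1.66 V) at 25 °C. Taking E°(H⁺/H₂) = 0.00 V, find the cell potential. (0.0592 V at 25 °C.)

1.48 V

The hydrogen couple is the cathode, so E°_cell = 1.66 V; n = 6.
[H⁺] = 10^(−3.08) = 8.3 × 10^-4 M, and Q = [Al³⁺]^2·P(H₂)^3 / [H⁺]^6 = 3.02 × 10^18.
E = E° − (0.0592/6) log Q = 1.66 − (0.0592/6)(18.480) = 1.478 V.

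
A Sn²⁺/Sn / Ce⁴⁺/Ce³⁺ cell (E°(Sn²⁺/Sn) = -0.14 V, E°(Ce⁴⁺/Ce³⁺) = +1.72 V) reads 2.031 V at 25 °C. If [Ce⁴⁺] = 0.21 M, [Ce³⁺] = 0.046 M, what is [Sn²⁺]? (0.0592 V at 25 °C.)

3.5 × 10^-5 M

From the Nernst equation, log Q = n(E° − E)/0.0592 = 2(1.86 − 2.031)/0.0592 = -5.777, so Q = 1.67 × 10^-6.
With Q = [Sn²⁺]·[Ce³⁺]^2/[Ce⁴⁺]^2 and the known concentrations, [Sn²⁺] in the numerator gives [Sn²⁺] = 3.5 × 10^-5 M.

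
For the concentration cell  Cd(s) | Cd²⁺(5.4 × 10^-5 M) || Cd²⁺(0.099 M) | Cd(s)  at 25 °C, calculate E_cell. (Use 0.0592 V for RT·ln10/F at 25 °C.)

0.097 V

Both half-cells are Cd²⁺/Cd, so E°_cell = 0. The concentrated side is the cathode; the cell reaction moves Cd²⁺ from high to low concentration with n = 2.
Q = [Cd²⁺]_dilute/[Cd²⁺]_conc = 5.4 × 10^-5/0.099 = 5.45 × 10^-4.
E = 0 − (0.0592/2) log Q = −(0.0592/2)(-3.263) = 0.0966 V.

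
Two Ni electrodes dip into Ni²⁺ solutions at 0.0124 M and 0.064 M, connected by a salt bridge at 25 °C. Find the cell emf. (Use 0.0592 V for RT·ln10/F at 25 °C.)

0.021 V

Both half-cells are Ni²⁺/Ni, so E°_cell = 0. The concentrated side is the cathode; the cell reaction moves Ni²⁺ from high to low concentration with n = 2.
Q = [Ni²⁺]_dilute/[Ni²⁺]_conc = 0.0124/0.064 = 0.194.
E = 0 − (0.0592/2) log Q = −(0.0592/2)(-0.713) = 0.0211 V.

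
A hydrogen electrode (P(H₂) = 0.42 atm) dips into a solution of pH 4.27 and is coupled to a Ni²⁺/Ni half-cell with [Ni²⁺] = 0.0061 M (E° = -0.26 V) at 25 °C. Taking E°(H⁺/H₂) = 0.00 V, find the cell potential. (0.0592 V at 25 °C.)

The hydrogen couple is the cathode, so E°_cell = 0.26 V; n = 2.
[H⁺] = 10^(−4.27) = 5.4 × 10^-5 M, and Q = [Ni²⁺]·P(H₂) / [H⁺]^2 = 8.88 × 10^5.
E = E° − (0.0592/2) log Q = 0.26 − (0.0592/2)(5.949) = 0.084 V.

0.084 V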